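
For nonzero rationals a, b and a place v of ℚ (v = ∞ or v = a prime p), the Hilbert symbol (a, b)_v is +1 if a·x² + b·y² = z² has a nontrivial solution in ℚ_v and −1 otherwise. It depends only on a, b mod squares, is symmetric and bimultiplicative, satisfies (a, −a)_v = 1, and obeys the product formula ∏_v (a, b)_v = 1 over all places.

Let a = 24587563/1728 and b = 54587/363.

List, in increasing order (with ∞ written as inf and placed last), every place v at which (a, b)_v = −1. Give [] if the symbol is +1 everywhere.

(a, b) ≡ (12441, 969) mod (ℚ^×)²; places V = {2, 3, 7, 11, 13, 17, 19, 29, ∞}.
(a,b)_7: α=2, u≡1; β=0, v≡6 (mod 7); (1|7)=+1, (6|7)=-1; sign (−1)^0·+1^0·-1^2 = +1.
(a,b)_29: α=1, u≡7; β=0, v≡18 (mod 29); (7|29)=+1, (18|29)=-1; sign (−1)^0·+1^0·-1^1 = -1.
(a,b)_19: α=0, u≡14; β=1, v≡2 (mod 19); (14|19)=-1, (2|19)=-1; sign (−1)^0·-1^1·-1^0 = -1.
(a,b)_2: α=-6, β=0; u≡1, v≡1 (mod 8); ε(u)ε(v)=0·0, αω(v)=-6·0, βω(u)=0·0; sum ≡ 0  ⇒  +1.
(a,b)_13: α=1, u≡6; β=2, v≡2 (mod 13); (6|13)=-1, (2|13)=-1; sign (−1)^0·-1^2·-1^1 = -1.
(a,b)_17: α=0, u≡5; β=1, v≡11 (mod 17); (5|17)=-1, (11|17)=-1; sign (−1)^0·-1^1·-1^0 = -1.
(a,b)_11: α=3, u≡4; β=-2, v≡9 (mod 11); (4|11)=+1, (9|11)=+1; sign (−1)^0·+1^-2·+1^3 = +1.
(a,b)_∞: sgn(12441)=+, sgn(969)=+, so +1.
(a,b)_3: α=-3, u≡1; β=-1, v≡2 (mod 3); (1|3)=+1, (2|3)=-1; sign (−1)^1·+1^-1·-1^-3 = +1.
(12441, 969 / ℚ) ramifies at {13, 17, 19, 29}: a division algebra.

[13, 17, 19, 29]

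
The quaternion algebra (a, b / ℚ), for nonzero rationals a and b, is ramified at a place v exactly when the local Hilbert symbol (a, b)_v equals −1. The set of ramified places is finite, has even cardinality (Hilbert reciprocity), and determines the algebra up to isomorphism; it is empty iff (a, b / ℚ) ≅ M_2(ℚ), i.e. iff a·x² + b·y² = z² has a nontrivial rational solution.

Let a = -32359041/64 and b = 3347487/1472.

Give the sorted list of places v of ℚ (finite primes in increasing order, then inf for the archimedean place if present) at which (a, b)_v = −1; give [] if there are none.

(a, b) ≡ (-12441, 3289) mod (ℚ^×)²; places V = {2, 3, 11, 13, 17, 23, 29, ∞}.
(a,b)_23: α=0, u≡13; β=-1, v≡5 (mod 23); (13|23)=+1, (5|23)=-1; sign (−1)^0·+1^-1·-1^0 = +1.
(a,b)_2: α=-6, β=-6; u≡7, v≡1 (mod 8); ε(u)ε(v)=1·0, αω(v)=-6·0, βω(u)=-6·0; sum ≡ 0  ⇒  +1.
(a,b)_13: α=1, u≡8; β=1, v≡7 (mod 13); (8|13)=-1, (7|13)=-1; sign (−1)^0·-1^1·-1^1 = +1.
(a,b)_11: α=1, u≡6; β=1, v≡10 (mod 11); (6|11)=-1, (10|11)=-1; sign (−1)^1·-1^1·-1^1 = -1.
(a,b)_∞: sgn(-12441)=−, sgn(3289)=+, so +1.
(a,b)_3: α=3, u≡2; β=4, v≡1 (mod 3); (2|3)=-1, (1|3)=+1; sign (−1)^0·-1^4·+1^3 = +1.
(a,b)_17: α=2, u≡6; β=2, v≡4 (mod 17); (6|17)=-1, (4|17)=+1; sign (−1)^0·-1^2·+1^2 = +1.
(a,b)_29: α=1, u≡20; β=0, v≡10 (mod 29); (20|29)=+1, (10|29)=-1; sign (−1)^0·+1^0·-1^1 = -1.
|Ram(-12441, 3289)| = 2, even; anisotropic at {11, 29}.

[11, 29]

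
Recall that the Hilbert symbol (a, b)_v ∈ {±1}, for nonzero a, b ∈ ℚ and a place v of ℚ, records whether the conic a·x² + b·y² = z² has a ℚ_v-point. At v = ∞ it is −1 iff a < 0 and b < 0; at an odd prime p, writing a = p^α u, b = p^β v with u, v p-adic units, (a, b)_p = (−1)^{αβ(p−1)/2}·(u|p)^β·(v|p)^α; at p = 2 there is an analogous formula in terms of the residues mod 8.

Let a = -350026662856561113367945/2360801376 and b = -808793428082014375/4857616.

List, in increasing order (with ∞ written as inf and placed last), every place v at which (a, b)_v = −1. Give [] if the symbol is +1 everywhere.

(a, b) ≡ (-6630, -7) mod (ℚ^×)²; places V = {2, 3, 5, 7, 11, 13, 17, 19, 29, 47, ∞}.
(a,b)_5: α=1, u≡1; β=4, v≡2 (mod 5); (1|5)=+1, (2|5)=-1; sign (−1)^0·+1^4·-1^1 = -1.
(a,b)_29: α=-2, u≡10; β=-2, v≡1 (mod 29); (10|29)=-1, (1|29)=+1; sign (−1)^0·-1^-2·+1^-2 = +1.
(a,b)_3: α=-5, u≡1; β=0, v≡2 (mod 3); (1|3)=+1, (2|3)=-1; sign (−1)^0·+1^0·-1^-5 = -1.
(a,b)_∞: sgn(-6630)=−, sgn(-7)=−, so -1.
(a,b)_13: α=3, u≡3; β=2, v≡5 (mod 13); (3|13)=+1, (5|13)=-1; sign (−1)^0·+1^2·-1^3 = -1.
(a,b)_7: α=4, u≡3; β=3, v≡6 (mod 7); (3|7)=-1, (6|7)=-1; sign (−1)^0·-1^3·-1^4 = -1.
(a,b)_47: α=2, u≡15; β=2, v≡20 (mod 47); (15|47)=-1, (20|47)=-1; sign (−1)^0·-1^2·-1^2 = +1.
(a,b)_11: α=4, u≡5; β=2, v≡4 (mod 11); (5|11)=+1, (4|11)=+1; sign (−1)^0·+1^2·+1^4 = +1.
(a,b)_17: α=7, u≡16; β=4, v≡12 (mod 17); (16|17)=+1, (12|17)=-1; sign (−1)^0·+1^4·-1^7 = -1.
(a,b)_19: α=-2, u≡16; β=-2, v≡10 (mod 19); (16|19)=+1, (10|19)=-1; sign (−1)^0·+1^-2·-1^-2 = +1.
(a,b)_2: α=-5, β=-4; u≡5, v≡1 (mod 8); ε(u)ε(v)=0·0, αω(v)=-5·0, βω(u)=-4·1; sum ≡ 0  ⇒  +1.
Ram(-6630, -7) = {3, 5, 7, 13, 17, ∞}; no ℚ_3-point on the conic.

[3, 5, 7, 13, 17, inf]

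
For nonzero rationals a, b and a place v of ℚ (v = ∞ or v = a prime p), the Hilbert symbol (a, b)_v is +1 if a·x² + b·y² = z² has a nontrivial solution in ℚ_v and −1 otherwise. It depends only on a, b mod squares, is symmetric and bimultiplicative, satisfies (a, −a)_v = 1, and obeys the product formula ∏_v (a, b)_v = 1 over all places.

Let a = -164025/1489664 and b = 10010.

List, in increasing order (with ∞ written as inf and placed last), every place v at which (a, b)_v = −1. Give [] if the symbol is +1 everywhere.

Mod squares: a ≡ -11, b ≡ 10010. Check v ∈ {∞, 2, 3, 5, 7, 11, 13, 23}.
v=11: a=11^-1·(≡6), b=11^1·(≡8) mod 11; (6|11)=-1, (8|11)=-1; (−1)^{-1·1·5}·(-1)^1·(-1)^-1 = -1.
v=2: v_2(a)=-8, v_2(b)=1; units ≡ 5, 5 (mod 8); ε·ε+αω+βω = 0·0+-8·1+1·1 ≡ 1  ⇒  (a,b)_2 = -1.
v=23: a=23^-2·(≡8), b=23^0·(≡5) mod 23; (8|23)=+1, (5|23)=-1; (−1)^{-2·0·11}·(+1)^0·(-1)^-2 = +1.
v=∞: -11 < 0 and 10010 > 0  ⇒  (a,b)_∞ = +1.
v=3: a=3^8·(≡1), b=3^0·(≡2) mod 3; (1|3)=+1, (2|3)=-1; (−1)^{8·0·1}·(+1)^0·(-1)^8 = +1.
v=7: a=7^0·(≡6), b=7^1·(≡2) mod 7; (6|7)=-1, (2|7)=+1; (−1)^{0·1·3}·(-1)^1·(+1)^0 = -1.
v=13: a=13^0·(≡5), b=13^1·(≡3) mod 13; (5|13)=-1, (3|13)=+1; (−1)^{0·1·6}·(-1)^1·(+1)^0 = -1.
v=5: a=5^2·(≡1), b=5^1·(≡2) mod 5; (1|5)=+1, (2|5)=-1; (−1)^{2·1·2}·(+1)^1·(-1)^2 = +1.
|Ram(-11, 10010)| = 4, even; anisotropic at {2, 7, 11, 13}.

[2, 7, 11, 13]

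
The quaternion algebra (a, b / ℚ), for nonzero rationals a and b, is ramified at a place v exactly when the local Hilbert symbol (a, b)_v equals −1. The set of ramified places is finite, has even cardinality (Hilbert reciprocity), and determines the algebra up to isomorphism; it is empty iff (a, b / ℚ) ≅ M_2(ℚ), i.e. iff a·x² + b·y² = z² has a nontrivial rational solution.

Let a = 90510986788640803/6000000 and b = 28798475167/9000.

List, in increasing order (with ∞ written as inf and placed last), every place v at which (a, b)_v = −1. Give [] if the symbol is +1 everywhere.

[2, 5]

(a, b) ≡ (1122, 70) mod (ℚ^×)²; places V = {2, 3, 5, 7, 11, 17, ∞}.
(a,b)_5: α=-6, u≡2; β=-3, v≡1 (mod 5); (2|5)=-1, (1|5)=+1; sign (−1)^0·-1^-3·+1^-6 = -1.
(a,b)_3: α=-1, u≡2; β=-2, v≡1 (mod 3); (2|3)=-1, (1|3)=+1; sign (−1)^0·-1^-2·+1^-1 = +1.
(a,b)_11: α=3, u≡4; β=2, v≡9 (mod 11); (4|11)=+1, (9|11)=+1; sign (−1)^0·+1^2·+1^3 = +1.
(a,b)_2: α=-7, β=-3; u≡1, v≡3 (mod 8); ε(u)ε(v)=0·1, αω(v)=-7·1, βω(u)=-3·0; sum ≡ 1  ⇒  -1.
(a,b)_∞: sgn(1122)=+, sgn(70)=+, so +1.
(a,b)_7: α=12, u≡1; β=7, v≡5 (mod 7); (1|7)=+1, (5|7)=-1; sign (−1)^0·+1^7·-1^12 = +1.
(a,b)_17: α=3, u≡16; β=2, v≡1 (mod 17); (16|17)=+1, (1|17)=+1; sign (−1)^0·+1^2·+1^3 = +1.
|Ram(1122, 70)| = 2, even; anisotropic at {2, 5}.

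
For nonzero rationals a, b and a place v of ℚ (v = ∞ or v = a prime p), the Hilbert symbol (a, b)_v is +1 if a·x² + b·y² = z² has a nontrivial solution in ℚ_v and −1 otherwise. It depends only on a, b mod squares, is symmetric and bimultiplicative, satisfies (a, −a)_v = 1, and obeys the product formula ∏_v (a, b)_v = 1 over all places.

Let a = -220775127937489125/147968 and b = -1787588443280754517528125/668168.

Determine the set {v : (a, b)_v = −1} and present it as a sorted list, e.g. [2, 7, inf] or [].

(a, b) ≡ (-2730, -10010) mod (ℚ^×)²; places V = {2, 3, 5, 7, 11, 13, 17, 23, ∞}.
(a,b)_2: α=-9, β=-3; u≡3, v≡3 (mod 8); ε(u)ε(v)=1·1, αω(v)=-9·1, βω(u)=-3·1; sum ≡ 1  ⇒  -1.
(a,b)_∞: sgn(-2730)=−, sgn(-10010)=−, so -1.
(a,b)_3: α=3, u≡2; β=8, v≡1 (mod 3); (2|3)=-1, (1|3)=+1; sign (−1)^0·-1^8·+1^3 = +1.
(a,b)_17: α=-2, u≡14; β=-4, v≡7 (mod 17); (14|17)=-1, (7|17)=-1; sign (−1)^0·-1^-4·-1^-2 = +1.
(a,b)_5: α=3, u≡4; β=5, v≡2 (mod 5); (4|5)=+1, (2|5)=-1; sign (−1)^0·+1^5·-1^3 = -1.
(a,b)_7: α=5, u≡4; β=9, v≡3 (mod 7); (4|7)=+1, (3|7)=-1; sign (−1)^1·+1^9·-1^5 = +1.
(a,b)_13: α=3, u≡5; β=5, v≡12 (mod 13); (5|13)=-1, (12|13)=+1; sign (−1)^0·-1^5·+1^3 = -1.
(a,b)_11: α=6, u≡4; β=1, v≡3 (mod 11); (4|11)=+1, (3|11)=+1; sign (−1)^0·+1^1·+1^6 = +1.
(a,b)_23: α=0, u≡5; β=2, v≡16 (mod 23); (5|23)=-1, (16|23)=+1; sign (−1)^0·-1^2·+1^0 = +1.
Ram(-2730, -10010) = {2, 5, 13, ∞}; no ℚ_2-point on the conic.

[2, 5, 13, inf]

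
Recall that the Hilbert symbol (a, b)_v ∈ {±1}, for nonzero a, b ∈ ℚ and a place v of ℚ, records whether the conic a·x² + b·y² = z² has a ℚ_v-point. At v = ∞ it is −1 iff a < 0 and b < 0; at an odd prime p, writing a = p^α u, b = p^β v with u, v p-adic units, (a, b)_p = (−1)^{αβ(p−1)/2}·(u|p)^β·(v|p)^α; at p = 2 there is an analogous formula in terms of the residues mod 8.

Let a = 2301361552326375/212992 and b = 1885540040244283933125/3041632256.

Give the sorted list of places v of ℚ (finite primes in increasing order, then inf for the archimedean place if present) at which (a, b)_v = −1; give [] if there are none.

[2, 3, 5, 13]

(a, b) ≡ (3315, 9282) mod (ℚ^×)²; places V = {2, 3, 5, 7, 11, 13, 17, ∞}.
(a,b)_13: α=-1, u≡8; β=-5, v≡9 (mod 13); (8|13)=-1, (9|13)=+1; sign (−1)^0·-1^-5·+1^-1 = -1.
(a,b)_11: α=2, u≡4; β=2, v≡1 (mod 11); (4|11)=+1, (1|11)=+1; sign (−1)^0·+1^2·+1^2 = +1.
(a,b)_5: α=3, u≡3; β=4, v≡3 (mod 5); (3|5)=-1, (3|5)=-1; sign (−1)^0·-1^4·-1^3 = -1.
(a,b)_17: α=5, u≡9; β=7, v≡13 (mod 17); (9|17)=+1, (13|17)=+1; sign (−1)^0·+1^7·+1^5 = +1.
(a,b)_7: α=2, u≡4; β=3, v≡5 (mod 7); (4|7)=+1, (5|7)=-1; sign (−1)^0·+1^3·-1^2 = +1.
(a,b)_∞: sgn(3315)=+, sgn(9282)=+, so +1.
(a,b)_2: α=-14, β=-13; u≡3, v≡1 (mod 8); ε(u)ε(v)=1·0, αω(v)=-14·0, βω(u)=-13·1; sum ≡ 1  ⇒  -1.
(a,b)_3: α=7, u≡1; β=11, v≡1 (mod 3); (1|3)=+1, (1|3)=+1; sign (−1)^1·+1^11·+1^7 = -1.
Ram(3315, 9282) = {2, 3, 5, 13}; no ℚ_2-point on the conic.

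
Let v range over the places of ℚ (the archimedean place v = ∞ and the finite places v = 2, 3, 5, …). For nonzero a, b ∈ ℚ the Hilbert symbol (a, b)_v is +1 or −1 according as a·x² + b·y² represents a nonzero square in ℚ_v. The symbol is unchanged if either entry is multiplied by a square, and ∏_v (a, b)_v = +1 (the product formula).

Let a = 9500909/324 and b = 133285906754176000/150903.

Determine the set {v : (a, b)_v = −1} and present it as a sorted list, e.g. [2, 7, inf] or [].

(a, b) ≡ (4301, 11849255) mod (ℚ^×)²; places V = {2, 3, 5, 11, 17, 19, 23, 29, 47, ∞}.
(a,b)_23: α=1, u≡13; β=-1, v≡18 (mod 23); (13|23)=+1, (18|23)=+1; sign (−1)^1·+1^-1·+1^1 = -1.
(a,b)_19: α=0, u≡16; β=1, v≡2 (mod 19); (16|19)=+1, (2|19)=-1; sign (−1)^0·+1^1·-1^0 = +1.
(a,b)_29: α=0, u≡9; β=1, v≡19 (mod 29); (9|29)=+1, (19|29)=-1; sign (−1)^0·+1^1·-1^0 = +1.
(a,b)_2: α=-2, β=10; u≡5, v≡7 (mod 8); ε(u)ε(v)=0·1, αω(v)=-2·0, βω(u)=10·1; sum ≡ 0  ⇒  +1.
(a,b)_∞: sgn(4301)=+, sgn(11849255)=+, so +1.
(a,b)_3: α=-4, u≡2; β=-8, v≡2 (mod 3); (2|3)=-1, (2|3)=-1; sign (−1)^0·-1^-8·-1^-4 = +1.
(a,b)_47: α=2, u≡14; β=0, v≡41 (mod 47); (14|47)=+1, (41|47)=-1; sign (−1)^0·+1^0·-1^2 = +1.
(a,b)_17: α=1, u≡2; β=5, v≡13 (mod 17); (2|17)=+1, (13|17)=+1; sign (−1)^0·+1^5·+1^1 = +1.
(a,b)_5: α=0, u≡1; β=3, v≡1 (mod 5); (1|5)=+1, (1|5)=+1; sign (−1)^0·+1^3·+1^0 = +1.
(a,b)_11: α=1, u≡2; β=3, v≡8 (mod 11); (2|11)=-1, (8|11)=-1; sign (−1)^1·-1^3·-1^1 = -1.
(4301, 11849255 / ℚ) ramifies at {11, 23}: a division algebra.

[11, 23]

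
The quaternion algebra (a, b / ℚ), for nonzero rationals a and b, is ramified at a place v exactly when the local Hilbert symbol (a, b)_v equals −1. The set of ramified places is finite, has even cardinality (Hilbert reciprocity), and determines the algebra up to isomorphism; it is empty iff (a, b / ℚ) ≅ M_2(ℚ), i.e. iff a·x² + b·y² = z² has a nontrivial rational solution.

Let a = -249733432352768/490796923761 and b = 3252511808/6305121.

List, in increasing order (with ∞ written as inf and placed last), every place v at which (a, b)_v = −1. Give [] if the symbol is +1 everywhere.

[7, 17]

(a, b) ≡ (-3458, 17) mod (ℚ^×)²; places V = {2, 3, 7, 13, 17, 19, 31, ∞}.
(a,b)_∞: sgn(-3458)=−, sgn(17)=+, so +1.
(a,b)_3: α=-12, u≡1; β=-8, v≡2 (mod 3); (1|3)=+1, (2|3)=-1; sign (−1)^0·+1^-8·-1^-12 = +1.
(a,b)_7: α=1, u≡6; β=2, v≡3 (mod 7); (6|7)=-1, (3|7)=-1; sign (−1)^0·-1^2·-1^1 = -1.
(a,b)_17: α=2, u≡6; β=1, v≡13 (mod 17); (6|17)=-1, (13|17)=+1; sign (−1)^0·-1^1·+1^2 = -1.
(a,b)_31: α=-4, u≡8; β=-2, v≡12 (mod 31); (8|31)=+1, (12|31)=-1; sign (−1)^0·+1^-2·-1^-4 = +1.
(a,b)_13: α=3, u≡2; β=2, v≡4 (mod 13); (2|13)=-1, (4|13)=+1; sign (−1)^0·-1^2·+1^3 = +1.
(a,b)_19: α=3, u≡18; β=2, v≡11 (mod 19); (18|19)=-1, (11|19)=+1; sign (−1)^0·-1^2·+1^3 = +1.
(a,b)_2: α=13, β=6; u≡7, v≡1 (mod 8); ε(u)ε(v)=1·0, αω(v)=13·0, βω(u)=6·0; sum ≡ 0  ⇒  +1.
(-3458, 17 / ℚ) ramifies at {7, 17}: a division algebra.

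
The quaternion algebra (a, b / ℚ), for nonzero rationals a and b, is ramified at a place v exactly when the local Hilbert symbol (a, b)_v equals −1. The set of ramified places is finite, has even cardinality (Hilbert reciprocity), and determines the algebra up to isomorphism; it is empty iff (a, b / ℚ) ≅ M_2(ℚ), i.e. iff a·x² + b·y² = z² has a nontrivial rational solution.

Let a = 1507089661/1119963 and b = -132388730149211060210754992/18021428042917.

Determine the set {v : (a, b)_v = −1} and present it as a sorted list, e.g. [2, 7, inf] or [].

Mod squares: a ≡ 3927, b ≡ -391391. Check v ∈ {∞, 2, 3, 7, 11, 13, 17, 23, 29, 37, 41, 47}.
v=∞: 3927 > 0 and -391391 < 0  ⇒  (a,b)_∞ = +1.
v=37: a=37^2·(≡23), b=37^4·(≡8) mod 37; (23|37)=-1, (8|37)=-1; (−1)^{2·4·18}·(-1)^4·(-1)^2 = +1.
v=47: a=47^-2·(≡26), b=47^-4·(≡2) mod 47; (26|47)=-1, (2|47)=+1; (−1)^{-2·-4·23}·(-1)^-4·(+1)^-2 = +1.
v=41: a=41^0·(≡20), b=41^-2·(≡32) mod 41; (20|41)=+1, (32|41)=+1; (−1)^{0·-2·20}·(+1)^-2·(+1)^0 = +1.
v=11: a=11^1·(≡3), b=11^5·(≡4) mod 11; (3|11)=+1, (4|11)=+1; (−1)^{1·5·5}·(+1)^5·(+1)^1 = -1.
v=29: a=29^2·(≡2), b=29^4·(≡5) mod 29; (2|29)=-1, (5|29)=+1; (−1)^{2·4·14}·(-1)^4·(+1)^2 = +1.
v=3: a=3^-1·(≡1), b=3^0·(≡1) mod 3; (1|3)=+1, (1|3)=+1; (−1)^{-1·0·1}·(+1)^0·(+1)^-1 = +1.
v=17: a=17^1·(≡12), b=17^3·(≡14) mod 17; (12|17)=-1, (14|17)=-1; (−1)^{1·3·8}·(-1)^3·(-1)^1 = +1.
v=2: v_2(a)=0, v_2(b)=4; units ≡ 7, 1 (mod 8); ε·ε+αω+βω = 1·0+0·0+4·0 ≡ 0  ⇒  (a,b)_2 = +1.
v=23: a=23^0·(≡10), b=23^1·(≡18) mod 23; (10|23)=-1, (18|23)=+1; (−1)^{0·1·11}·(-1)^1·(+1)^0 = -1.
v=7: a=7^1·(≡4), b=7^3·(≡6) mod 7; (4|7)=+1, (6|7)=-1; (−1)^{1·3·3}·(+1)^3·(-1)^1 = +1.
v=13: a=13^-2·(≡9), b=13^-3·(≡3) mod 13; (9|13)=+1, (3|13)=+1; (−1)^{-2·-3·6}·(+1)^-3·(+1)^-2 = +1.
Ram(3927, -391391) = {11, 23}; no ℚ_11-point on the conic.

[11, 23]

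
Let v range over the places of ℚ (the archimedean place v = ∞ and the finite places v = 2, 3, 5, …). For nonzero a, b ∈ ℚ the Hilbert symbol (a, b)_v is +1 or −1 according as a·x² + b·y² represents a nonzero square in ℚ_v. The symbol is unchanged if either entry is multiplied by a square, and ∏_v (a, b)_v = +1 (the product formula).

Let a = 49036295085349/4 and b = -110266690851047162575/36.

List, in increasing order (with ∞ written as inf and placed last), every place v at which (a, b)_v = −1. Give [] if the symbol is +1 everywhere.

[11, 29]

(a, b) ≡ (6061, -4505527) mod (ℚ^×)²; places V = {2, 3, 5, 11, 13, 17, 19, 29, 37, ∞}.
(a,b)_13: α=2, u≡10; β=3, v≡12 (mod 13); (10|13)=+1, (12|13)=+1; sign (−1)^0·+1^3·+1^2 = +1.
(a,b)_29: α=1, u≡22; β=1, v≡2 (mod 29); (22|29)=+1, (2|29)=-1; sign (−1)^0·+1^1·-1^1 = -1.
(a,b)_19: α=1, u≡18; β=1, v≡7 (mod 19); (18|19)=-1, (7|19)=+1; sign (−1)^1·-1^1·+1^1 = +1.
(a,b)_∞: sgn(6061)=+, sgn(-4505527)=−, so +1.
(a,b)_37: α=2, u≡1; β=3, v≡10 (mod 37); (1|37)=+1, (10|37)=+1; sign (−1)^0·+1^3·+1^2 = +1.
(a,b)_17: α=2, u≡2; β=3, v≡8 (mod 17); (2|17)=+1, (8|17)=+1; sign (−1)^0·+1^3·+1^2 = +1.
(a,b)_3: α=0, u≡1; β=-2, v≡2 (mod 3); (1|3)=+1, (2|3)=-1; sign (−1)^0·+1^-2·-1^0 = +1.
(a,b)_2: α=-2, β=-2; u≡5, v≡1 (mod 8); ε(u)ε(v)=0·0, αω(v)=-2·0, βω(u)=-2·1; sum ≡ 0  ⇒  +1.
(a,b)_11: α=3, u≡4; β=4, v≡2 (mod 11); (4|11)=+1, (2|11)=-1; sign (−1)^0·+1^4·-1^3 = -1.
(a,b)_5: α=0, u≡1; β=2, v≡2 (mod 5); (1|5)=+1, (2|5)=-1; sign (−1)^0·+1^2·-1^0 = +1.
(6061, -4505527 / ℚ) ramifies at {11, 29}: a division algebra.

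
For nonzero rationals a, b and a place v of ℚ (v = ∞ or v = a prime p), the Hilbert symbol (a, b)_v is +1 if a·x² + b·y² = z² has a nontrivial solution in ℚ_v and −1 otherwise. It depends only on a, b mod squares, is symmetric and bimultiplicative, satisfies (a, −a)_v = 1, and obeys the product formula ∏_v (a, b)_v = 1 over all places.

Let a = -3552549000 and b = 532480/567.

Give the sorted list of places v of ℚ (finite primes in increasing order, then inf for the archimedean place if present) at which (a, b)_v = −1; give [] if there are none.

(a, b) ≡ (-4290, 910) mod (ℚ^×)²; places V = {2, 3, 5, 7, 11, 13, ∞}.
(a,b)_13: α=3, u≡5; β=1, v≡11 (mod 13); (5|13)=-1, (11|13)=-1; sign (−1)^0·-1^1·-1^3 = +1.
(a,b)_∞: sgn(-4290)=−, sgn(910)=+, so +1.
(a,b)_2: α=3, β=13; u≡7, v≡7 (mod 8); ε(u)ε(v)=1·1, αω(v)=3·0, βω(u)=13·0; sum ≡ 1  ⇒  -1.
(a,b)_7: α=2, u≡2; β=-1, v≡1 (mod 7); (2|7)=+1, (1|7)=+1; sign (−1)^0·+1^-1·+1^2 = +1.
(a,b)_5: α=3, u≡3; β=1, v≡3 (mod 5); (3|5)=-1, (3|5)=-1; sign (−1)^0·-1^1·-1^3 = +1.
(a,b)_3: α=1, u≡1; β=-4, v≡1 (mod 3); (1|3)=+1, (1|3)=+1; sign (−1)^0·+1^-4·+1^1 = +1.
(a,b)_11: α=1, u≡10; β=0, v≡6 (mod 11); (10|11)=-1, (6|11)=-1; sign (−1)^0·-1^0·-1^1 = -1.
|Ram(-4290, 910)| = 2, even; anisotropic at {2, 11}.

[2, 11]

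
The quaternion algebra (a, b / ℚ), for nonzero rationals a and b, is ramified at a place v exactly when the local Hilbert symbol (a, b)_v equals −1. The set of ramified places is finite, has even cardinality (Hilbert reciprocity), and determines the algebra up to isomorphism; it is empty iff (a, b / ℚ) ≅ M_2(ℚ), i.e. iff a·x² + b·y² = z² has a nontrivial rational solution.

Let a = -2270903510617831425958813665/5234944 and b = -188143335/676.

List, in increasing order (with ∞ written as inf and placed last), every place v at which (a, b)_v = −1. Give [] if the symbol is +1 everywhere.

(a, b) ≡ (-336870385, -72335) mod (ℚ^×)²; places V = {2, 3, 5, 11, 13, 17, 23, 37, 43, 47, 53, ∞}.
(a,b)_∞: sgn(-336870385)=−, sgn(-72335)=−, so -1.
(a,b)_47: α=1, u≡44; β=0, v≡40 (mod 47); (44|47)=-1, (40|47)=-1; sign (−1)^0·-1^0·-1^1 = -1.
(a,b)_17: α=7, u≡1; β=3, v≡7 (mod 17); (1|17)=+1, (7|17)=-1; sign (−1)^0·+1^3·-1^7 = -1.
(a,b)_43: α=1, u≡3; β=0, v≡5 (mod 43); (3|43)=-1, (5|43)=-1; sign (−1)^0·-1^0·-1^1 = -1.
(a,b)_13: α=-2, u≡2; β=-2, v≡9 (mod 13); (2|13)=-1, (9|13)=+1; sign (−1)^0·-1^-2·+1^-2 = +1.
(a,b)_37: α=3, u≡35; β=1, v≡14 (mod 37); (35|37)=-1, (14|37)=-1; sign (−1)^0·-1^1·-1^3 = +1.
(a,b)_11: α=-2, u≡10; β=0, v≡1 (mod 11); (10|11)=-1, (1|11)=+1; sign (−1)^0·-1^0·+1^-2 = +1.
(a,b)_2: α=-8, β=-2; u≡7, v≡1 (mod 8); ε(u)ε(v)=1·0, αω(v)=-8·0, βω(u)=-2·0; sum ≡ 0  ⇒  +1.
(a,b)_5: α=1, u≡3; β=1, v≡3 (mod 5); (3|5)=-1, (3|5)=-1; sign (−1)^0·-1^1·-1^1 = +1.
(a,b)_53: α=1, u≡48; β=0, v≡1 (mod 53); (48|53)=-1, (1|53)=+1; sign (−1)^0·-1^0·+1^1 = +1.
(a,b)_3: α=6, u≡2; β=2, v≡1 (mod 3); (2|3)=-1, (1|3)=+1; sign (−1)^0·-1^2·+1^6 = +1.
(a,b)_23: α=4, u≡8; β=1, v≡9 (mod 23); (8|23)=+1, (9|23)=+1; sign (−1)^0·+1^1·+1^4 = +1.
Ram(-336870385, -72335) = {17, 43, 47, ∞}; no ℚ_17-point on the conic.

[17, 43, 47, inf]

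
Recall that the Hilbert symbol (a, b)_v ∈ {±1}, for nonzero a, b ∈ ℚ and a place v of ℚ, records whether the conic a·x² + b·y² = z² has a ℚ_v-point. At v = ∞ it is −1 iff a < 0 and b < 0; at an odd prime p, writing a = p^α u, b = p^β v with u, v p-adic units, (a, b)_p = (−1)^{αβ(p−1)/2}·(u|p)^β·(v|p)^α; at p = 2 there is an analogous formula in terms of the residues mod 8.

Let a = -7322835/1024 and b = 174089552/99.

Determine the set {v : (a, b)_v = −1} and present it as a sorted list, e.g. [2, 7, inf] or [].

[5, 11, 17, 19]

Mod squares: a ≡ -3315, b ≡ 2442583. Check v ∈ {∞, 2, 3, 5, 7, 11, 13, 17, 19, 29, 31, 47}.
v=47: a=47^2·(≡26), b=47^0·(≡19) mod 47; (26|47)=-1, (19|47)=-1; (−1)^{2·0·23}·(-1)^0·(-1)^2 = +1.
v=5: a=5^1·(≡2), b=5^0·(≡3) mod 5; (2|5)=-1, (3|5)=-1; (−1)^{1·0·2}·(-1)^0·(-1)^1 = -1.
v=2: v_2(a)=-10, v_2(b)=4; units ≡ 5, 7 (mod 8); ε·ε+αω+βω = 0·1+-10·0+4·1 ≡ 0  ⇒  (a,b)_2 = +1.
v=17: a=17^1·(≡2), b=17^0·(≡12) mod 17; (2|17)=+1, (12|17)=-1; (−1)^{1·0·8}·(+1)^0·(-1)^1 = -1.
v=11: a=11^0·(≡8), b=11^-1·(≡6) mod 11; (8|11)=-1, (6|11)=-1; (−1)^{0·-1·5}·(-1)^-1·(-1)^0 = -1.
v=19: a=19^0·(≡13), b=19^1·(≡12) mod 19; (13|19)=-1, (12|19)=-1; (−1)^{0·1·9}·(-1)^1·(-1)^0 = -1.
v=∞: -3315 < 0 and 2442583 > 0  ⇒  (a,b)_∞ = +1.
v=31: a=31^0·(≡16), b=31^1·(≡3) mod 31; (16|31)=+1, (3|31)=-1; (−1)^{0·1·15}·(+1)^1·(-1)^0 = +1.
v=7: a=7^0·(≡6), b=7^2·(≡5) mod 7; (6|7)=-1, (5|7)=-1; (−1)^{0·2·3}·(-1)^2·(-1)^0 = +1.
v=29: a=29^0·(≡24), b=29^1·(≡17) mod 29; (24|29)=+1, (17|29)=-1; (−1)^{0·1·14}·(+1)^1·(-1)^0 = +1.
v=3: a=3^1·(≡2), b=3^-2·(≡1) mod 3; (2|3)=-1, (1|3)=+1; (−1)^{1·-2·1}·(-1)^-2·(+1)^1 = +1.
v=13: a=13^1·(≡6), b=13^1·(≡6) mod 13; (6|13)=-1, (6|13)=-1; (−1)^{1·1·6}·(-1)^1·(-1)^1 = +1.
(-3315, 2442583 / ℚ) ramifies at {5, 11, 17, 19}: a division algebra.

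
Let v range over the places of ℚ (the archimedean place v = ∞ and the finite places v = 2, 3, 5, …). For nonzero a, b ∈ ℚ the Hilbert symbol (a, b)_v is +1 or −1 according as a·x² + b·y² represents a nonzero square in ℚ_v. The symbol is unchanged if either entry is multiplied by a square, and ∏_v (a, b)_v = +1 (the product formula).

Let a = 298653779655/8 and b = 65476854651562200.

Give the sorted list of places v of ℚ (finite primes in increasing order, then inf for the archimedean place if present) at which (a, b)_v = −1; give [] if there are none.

(a, b) ≡ (110, 13398) mod (ℚ^×)²; places V = {2, 3, 5, 7, 11, 29, ∞}.
(a,b)_11: α=5, u≡10; β=5, v≡8 (mod 11); (10|11)=-1, (8|11)=-1; sign (−1)^1·-1^5·-1^5 = -1.
(a,b)_3: α=2, u≡2; β=5, v≡2 (mod 3); (2|3)=-1, (2|3)=-1; sign (−1)^0·-1^5·-1^2 = -1.
(a,b)_5: α=1, u≡2; β=2, v≡3 (mod 5); (2|5)=-1, (3|5)=-1; sign (−1)^0·-1^2·-1^1 = -1.
(a,b)_7: α=2, u≡6; β=3, v≡5 (mod 7); (6|7)=-1, (5|7)=-1; sign (−1)^0·-1^3·-1^2 = -1.
(a,b)_∞: sgn(110)=+, sgn(13398)=+, so +1.
(a,b)_29: α=2, u≡9; β=3, v≡19 (mod 29); (9|29)=+1, (19|29)=-1; sign (−1)^0·+1^3·-1^2 = +1.
(a,b)_2: α=-3, β=3; u≡7, v≡3 (mod 8); ε(u)ε(v)=1·1, αω(v)=-3·1, βω(u)=3·0; sum ≡ 0  ⇒  +1.
|Ram(110, 13398)| = 4, even; anisotropic at {3, 5, 7, 11}.

[3, 5, 7, 11]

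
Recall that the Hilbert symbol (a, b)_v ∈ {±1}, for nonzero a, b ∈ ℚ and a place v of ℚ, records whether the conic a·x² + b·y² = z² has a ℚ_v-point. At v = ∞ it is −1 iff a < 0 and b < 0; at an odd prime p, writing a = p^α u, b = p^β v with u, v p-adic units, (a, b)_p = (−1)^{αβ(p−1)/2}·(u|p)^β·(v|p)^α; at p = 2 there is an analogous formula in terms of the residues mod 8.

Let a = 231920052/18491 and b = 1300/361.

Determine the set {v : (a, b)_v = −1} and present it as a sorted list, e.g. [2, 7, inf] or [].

(a, b) ≡ (3927, 13) mod (ℚ^×)²; places V = {2, 3, 5, 7, 11, 13, 17, 19, 31, 41, ∞}.
(a,b)_41: α=-2, u≡21; β=0, v≡22 (mod 41); (21|41)=+1, (22|41)=-1; sign (−1)^0·+1^0·-1^-2 = +1.
(a,b)_3: α=1, u≡1; β=0, v≡1 (mod 3); (1|3)=+1, (1|3)=+1; sign (−1)^0·+1^0·+1^1 = +1.
(a,b)_2: α=2, β=2; u≡7, v≡5 (mod 8); ε(u)ε(v)=1·0, αω(v)=2·1, βω(u)=2·0; sum ≡ 0  ⇒  +1.
(a,b)_31: α=2, u≡6; β=0, v≡3 (mod 31); (6|31)=-1, (3|31)=-1; sign (−1)^0·-1^0·-1^2 = +1.
(a,b)_∞: sgn(3927)=+, sgn(13)=+, so +1.
(a,b)_19: α=0, u≡12; β=-2, v≡8 (mod 19); (12|19)=-1, (8|19)=-1; sign (−1)^0·-1^-2·-1^0 = +1.
(a,b)_11: α=-1, u≡5; β=0, v≡10 (mod 11); (5|11)=+1, (10|11)=-1; sign (−1)^0·+1^0·-1^-1 = -1.
(a,b)_5: α=0, u≡2; β=2, v≡2 (mod 5); (2|5)=-1, (2|5)=-1; sign (−1)^0·-1^2·-1^0 = +1.
(a,b)_17: α=1, u≡5; β=0, v≡2 (mod 17); (5|17)=-1, (2|17)=+1; sign (−1)^0·-1^0·+1^1 = +1.
(a,b)_13: α=2, u≡3; β=1, v≡10 (mod 13); (3|13)=+1, (10|13)=+1; sign (−1)^0·+1^1·+1^2 = +1.
(a,b)_7: α=1, u≡4; β=0, v≡3 (mod 7); (4|7)=+1, (3|7)=-1; sign (−1)^0·+1^0·-1^1 = -1.
(3927, 13 / ℚ) ramifies at {7, 11}: a division algebra.

[7, 11]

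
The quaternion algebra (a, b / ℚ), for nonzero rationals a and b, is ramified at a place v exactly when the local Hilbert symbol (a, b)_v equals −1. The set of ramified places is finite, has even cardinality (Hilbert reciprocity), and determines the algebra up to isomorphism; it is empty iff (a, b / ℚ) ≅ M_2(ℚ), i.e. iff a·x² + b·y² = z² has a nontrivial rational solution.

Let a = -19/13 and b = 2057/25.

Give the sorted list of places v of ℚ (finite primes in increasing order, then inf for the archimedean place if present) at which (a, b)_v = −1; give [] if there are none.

[]

(a, b) ≡ (-247, 17) mod (ℚ^×)²; places V = {2, 5, 11, 13, 17, 19, ∞}.
(a,b)_11: α=0, u≡7; β=2, v≡2 (mod 11); (7|11)=-1, (2|11)=-1; sign (−1)^0·-1^2·-1^0 = +1.
(a,b)_17: α=0, u≡9; β=1, v≡13 (mod 17); (9|17)=+1, (13|17)=+1; sign (−1)^0·+1^1·+1^0 = +1.
(a,b)_13: α=-1, u≡7; β=0, v≡10 (mod 13); (7|13)=-1, (10|13)=+1; sign (−1)^0·-1^0·+1^-1 = +1.
(a,b)_∞: sgn(-247)=−, sgn(17)=+, so +1.
(a,b)_2: α=0, β=0; u≡1, v≡1 (mod 8); ε(u)ε(v)=0·0, αω(v)=0·0, βω(u)=0·0; sum ≡ 0  ⇒  +1.
(a,b)_5: α=0, u≡2; β=-2, v≡2 (mod 5); (2|5)=-1, (2|5)=-1; sign (−1)^0·-1^-2·-1^0 = +1.
(a,b)_19: α=1, u≡16; β=0, v≡4 (mod 19); (16|19)=+1, (4|19)=+1; sign (−1)^0·+1^0·+1^1 = +1.
Ram(a, b) = ∅: the form -247·x² + 17·y² − z² is isotropic over every ℚ_v, so by Hasse–Minkowski it is isotropic over ℚ.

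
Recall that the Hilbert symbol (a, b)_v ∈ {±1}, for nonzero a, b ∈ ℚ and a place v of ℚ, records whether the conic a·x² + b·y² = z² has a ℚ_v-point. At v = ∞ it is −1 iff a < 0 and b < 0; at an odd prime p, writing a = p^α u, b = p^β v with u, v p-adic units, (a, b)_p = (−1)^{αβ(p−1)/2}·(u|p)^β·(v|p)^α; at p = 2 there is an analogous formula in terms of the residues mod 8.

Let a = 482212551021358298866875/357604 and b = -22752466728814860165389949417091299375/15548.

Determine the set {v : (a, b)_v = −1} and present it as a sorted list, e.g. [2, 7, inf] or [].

[2, 17, 19, 31]

Mod squares: a ≡ 25969523, b ≡ -41788217. Check v ∈ {∞, 2, 3, 5, 13, 17, 19, 23, 29, 31, 37, 41, 43, 47, 53}.
v=41: a=41^1·(≡15), b=41^2·(≡18) mod 41; (15|41)=-1, (18|41)=+1; (−1)^{1·2·20}·(-1)^2·(+1)^1 = +1.
v=∞: 25969523 > 0 and -41788217 < 0  ⇒  (a,b)_∞ = +1.
v=37: a=37^1·(≡26), b=37^2·(≡11) mod 37; (26|37)=+1, (11|37)=+1; (−1)^{1·2·18}·(+1)^2·(+1)^1 = +1.
v=19: a=19^1·(≡3), b=19^2·(≡12) mod 19; (3|19)=-1, (12|19)=-1; (−1)^{1·2·9}·(-1)^2·(-1)^1 = -1.
v=13: a=13^-2·(≡2), b=13^-2·(≡4) mod 13; (2|13)=-1, (4|13)=+1; (−1)^{-2·-2·6}·(-1)^-2·(+1)^-2 = +1.
v=3: a=3^2·(≡2), b=3^2·(≡1) mod 3; (2|3)=-1, (1|3)=+1; (−1)^{2·2·1}·(-1)^2·(+1)^2 = +1.
v=31: a=31^2·(≡27), b=31^3·(≡18) mod 31; (27|31)=-1, (18|31)=+1; (−1)^{2·3·15}·(-1)^3·(+1)^2 = -1.
v=23: a=23^-2·(≡4), b=23^-1·(≡16) mod 23; (4|23)=+1, (16|23)=+1; (−1)^{-2·-1·11}·(+1)^-1·(+1)^-2 = +1.
v=17: a=17^1·(≡13), b=17^2·(≡6) mod 17; (13|17)=+1, (6|17)=-1; (−1)^{1·2·8}·(+1)^2·(-1)^1 = -1.
v=5: a=5^4·(≡3), b=5^4·(≡2) mod 5; (3|5)=-1, (2|5)=-1; (−1)^{4·4·2}·(-1)^4·(-1)^4 = +1.
v=43: a=43^2·(≡17), b=43^3·(≡13) mod 43; (17|43)=+1, (13|43)=+1; (−1)^{2·3·21}·(+1)^3·(+1)^2 = +1.
v=47: a=47^2·(≡14), b=47^3·(≡40) mod 47; (14|47)=+1, (40|47)=-1; (−1)^{2·3·23}·(+1)^3·(-1)^2 = +1.
v=53: a=53^1·(≡38), b=53^2·(≡11) mod 53; (38|53)=+1, (11|53)=+1; (−1)^{1·2·26}·(+1)^2·(+1)^1 = +1.
v=2: v_2(a)=-2, v_2(b)=-2; units ≡ 3, 7 (mod 8); ε·ε+αω+βω = 1·1+-2·0+-2·1 ≡ 1  ⇒  (a,b)_2 = -1.
v=29: a=29^2·(≡6), b=29^3·(≡2) mod 29; (6|29)=+1, (2|29)=-1; (−1)^{2·3·14}·(+1)^3·(-1)^2 = +1.
(25969523, -41788217 / ℚ) ramifies at {2, 17, 19, 31}: a division algebra.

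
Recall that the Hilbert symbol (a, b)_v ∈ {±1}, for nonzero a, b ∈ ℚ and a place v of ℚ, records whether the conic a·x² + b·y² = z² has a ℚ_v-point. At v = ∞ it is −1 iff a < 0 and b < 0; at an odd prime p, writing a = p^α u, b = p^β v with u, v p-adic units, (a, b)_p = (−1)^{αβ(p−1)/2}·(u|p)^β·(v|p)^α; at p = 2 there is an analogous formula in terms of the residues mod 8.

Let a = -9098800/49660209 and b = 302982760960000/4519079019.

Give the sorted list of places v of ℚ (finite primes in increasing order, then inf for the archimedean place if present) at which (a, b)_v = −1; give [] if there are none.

[7, 43]

(a, b) ≡ (-43, 91) mod (ℚ^×)²; places V = {2, 3, 5, 7, 11, 13, 23, 29, 43, ∞}.
(a,b)_11: α=0, u≡3; β=2, v≡9 (mod 11); (3|11)=+1, (9|11)=+1; sign (−1)^0·+1^2·+1^0 = +1.
(a,b)_∞: sgn(-43)=−, sgn(91)=+, so +1.
(a,b)_3: α=-10, u≡2; β=-10, v≡1 (mod 3); (2|3)=-1, (1|3)=+1; sign (−1)^0·-1^-10·+1^-10 = +1.
(a,b)_43: α=1, u≡7; β=2, v≡42 (mod 43); (7|43)=-1, (42|43)=-1; sign (−1)^0·-1^2·-1^1 = -1.
(a,b)_13: α=0, u≡4; β=-1, v≡8 (mod 13); (4|13)=+1, (8|13)=-1; sign (−1)^0·+1^-1·-1^0 = +1.
(a,b)_29: α=-2, u≡19; β=-2, v≡20 (mod 29); (19|29)=-1, (20|29)=+1; sign (−1)^0·-1^-2·+1^-2 = +1.
(a,b)_2: α=4, β=12; u≡5, v≡3 (mod 8); ε(u)ε(v)=0·1, αω(v)=4·1, βω(u)=12·1; sum ≡ 0  ⇒  +1.
(a,b)_23: α=2, u≡8; β=2, v≡10 (mod 23); (8|23)=+1, (10|23)=-1; sign (−1)^0·+1^2·-1^2 = +1.
(a,b)_5: α=2, u≡2; β=4, v≡4 (mod 5); (2|5)=-1, (4|5)=+1; sign (−1)^0·-1^4·+1^2 = +1.
(a,b)_7: α=0, u≡6; β=-1, v≡3 (mod 7); (6|7)=-1, (3|7)=-1; sign (−1)^0·-1^-1·-1^0 = -1.
|Ram(-43, 91)| = 2, even; anisotropic at {7, 43}.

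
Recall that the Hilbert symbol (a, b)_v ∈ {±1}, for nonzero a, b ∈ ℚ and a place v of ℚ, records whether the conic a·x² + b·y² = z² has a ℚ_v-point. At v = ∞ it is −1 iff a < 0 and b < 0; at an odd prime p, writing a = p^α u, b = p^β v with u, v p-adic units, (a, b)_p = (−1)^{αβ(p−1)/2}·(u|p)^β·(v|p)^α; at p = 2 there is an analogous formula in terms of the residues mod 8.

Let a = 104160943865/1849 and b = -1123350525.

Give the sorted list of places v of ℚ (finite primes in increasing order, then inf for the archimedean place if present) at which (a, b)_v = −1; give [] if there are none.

(a, b) ≡ (47152985, -554741) mod (ℚ^×)²; places V = {2, 3, 5, 11, 17, 29, 37, 43, 47, ∞}.
(a,b)_37: α=1, u≡6; β=1, v≡6 (mod 37); (6|37)=-1, (6|37)=-1; sign (−1)^0·-1^1·-1^1 = +1.
(a,b)_11: α=1, u≡9; β=1, v≡4 (mod 11); (9|11)=+1, (4|11)=+1; sign (−1)^1·+1^1·+1^1 = -1.
(a,b)_5: α=1, u≡2; β=2, v≡4 (mod 5); (2|5)=-1, (4|5)=+1; sign (−1)^0·-1^2·+1^1 = +1.
(a,b)_47: α=3, u≡26; β=1, v≡23 (mod 47); (26|47)=-1, (23|47)=-1; sign (−1)^1·-1^1·-1^3 = -1.
(a,b)_29: α=1, u≡5; β=1, v≡3 (mod 29); (5|29)=+1, (3|29)=-1; sign (−1)^0·+1^1·-1^1 = -1.
(a,b)_17: α=1, u≡9; β=0, v≡6 (mod 17); (9|17)=+1, (6|17)=-1; sign (−1)^0·+1^0·-1^1 = -1.
(a,b)_43: α=-2, u≡32; β=0, v≡8 (mod 43); (32|43)=-1, (8|43)=-1; sign (−1)^0·-1^0·-1^-2 = +1.
(a,b)_∞: sgn(47152985)=+, sgn(-554741)=−, so +1.
(a,b)_3: α=0, u≡2; β=4, v≡1 (mod 3); (2|3)=-1, (1|3)=+1; sign (−1)^0·-1^4·+1^0 = +1.
(a,b)_2: α=0, β=0; u≡1, v≡3 (mod 8); ε(u)ε(v)=0·1, αω(v)=0·1, βω(u)=0·0; sum ≡ 0  ⇒  +1.
(47152985, -554741 / ℚ) ramifies at {11, 17, 29, 47}: a division algebra.

[11, 17, 29, 47]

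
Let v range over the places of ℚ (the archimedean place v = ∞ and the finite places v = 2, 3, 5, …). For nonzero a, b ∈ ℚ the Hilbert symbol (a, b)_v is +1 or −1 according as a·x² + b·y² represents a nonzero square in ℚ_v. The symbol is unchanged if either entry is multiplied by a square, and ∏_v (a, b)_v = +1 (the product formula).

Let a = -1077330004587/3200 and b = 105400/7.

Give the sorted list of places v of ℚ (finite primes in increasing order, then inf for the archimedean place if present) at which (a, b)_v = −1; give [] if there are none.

(a, b) ≡ (-109446, 7378) mod (ℚ^×)²; places V = {2, 3, 5, 7, 17, 29, 31, 37, ∞}.
(a,b)_29: α=3, u≡22; β=0, v≡2 (mod 29); (22|29)=+1, (2|29)=-1; sign (−1)^0·+1^0·-1^3 = -1.
(a,b)_5: α=-2, u≡1; β=2, v≡3 (mod 5); (1|5)=+1, (3|5)=-1; sign (−1)^0·+1^2·-1^-2 = +1.
(a,b)_31: α=0, u≡26; β=1, v≡3 (mod 31); (26|31)=-1, (3|31)=-1; sign (−1)^0·-1^1·-1^0 = -1.
(a,b)_∞: sgn(-109446)=−, sgn(7378)=+, so +1.
(a,b)_37: α=1, u≡19; β=0, v≡14 (mod 37); (19|37)=-1, (14|37)=-1; sign (−1)^0·-1^0·-1^1 = -1.
(a,b)_7: α=0, u≡3; β=-1, v≡1 (mod 7); (3|7)=-1, (1|7)=+1; sign (−1)^0·-1^-1·+1^0 = -1.
(a,b)_2: α=-7, β=3; u≡5, v≡1 (mod 8); ε(u)ε(v)=0·0, αω(v)=-7·0, βω(u)=3·1; sum ≡ 1  ⇒  -1.
(a,b)_17: α=3, u≡14; β=1, v≡9 (mod 17); (14|17)=-1, (9|17)=+1; sign (−1)^0·-1^1·+1^3 = -1.
(a,b)_3: α=5, u≡1; β=0, v≡1 (mod 3); (1|3)=+1, (1|3)=+1; sign (−1)^0·+1^0·+1^5 = +1.
|Ram(-109446, 7378)| = 6, even; anisotropic at {2, 7, 17, 29, 31, 37}.

[2, 7, 17, 29, 31, 37]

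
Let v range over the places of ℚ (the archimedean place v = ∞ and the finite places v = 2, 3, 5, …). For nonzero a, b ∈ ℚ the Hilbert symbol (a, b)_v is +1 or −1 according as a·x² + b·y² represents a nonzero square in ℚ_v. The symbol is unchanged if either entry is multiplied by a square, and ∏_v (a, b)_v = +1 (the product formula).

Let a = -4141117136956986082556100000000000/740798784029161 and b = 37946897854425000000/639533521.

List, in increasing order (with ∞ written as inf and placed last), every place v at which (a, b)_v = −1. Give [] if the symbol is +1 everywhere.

[5, 7, 17, 31]

Mod squares: a ≡ -36890, b ≡ 17. Check v ∈ {∞, 2, 3, 5, 7, 11, 13, 17, 19, 31}.
v=2: v_2(a)=11, v_2(b)=6; units ≡ 3, 1 (mod 8); ε·ε+αω+βω = 1·0+11·0+6·1 ≡ 0  ⇒  (a,b)_2 = +1.
v=7: a=7^1·(≡4), b=7^2·(≡3) mod 7; (4|7)=+1, (3|7)=-1; (−1)^{1·2·3}·(+1)^2·(-1)^1 = -1.
v=13: a=13^-4·(≡9), b=13^0·(≡9) mod 13; (9|13)=+1, (9|13)=+1; (−1)^{-4·0·6}·(+1)^0·(+1)^-4 = +1.
v=∞: -36890 < 0 and 17 > 0  ⇒  (a,b)_∞ = +1.
v=31: a=31^3·(≡10), b=31^2·(≡27) mod 31; (10|31)=+1, (27|31)=-1; (−1)^{3·2·15}·(+1)^2·(-1)^3 = -1.
v=19: a=19^2·(≡3), b=19^-2·(≡16) mod 19; (3|19)=-1, (16|19)=+1; (−1)^{2·-2·9}·(-1)^-2·(+1)^2 = +1.
v=17: a=17^5·(≡11), b=17^3·(≡15) mod 17; (11|17)=-1, (15|17)=+1; (−1)^{5·3·8}·(-1)^3·(+1)^5 = -1.
v=3: a=3^18·(≡1), b=3^8·(≡2) mod 3; (1|3)=+1, (2|3)=-1; (−1)^{18·8·1}·(+1)^8·(-1)^18 = +1.
v=11: a=11^-10·(≡9), b=11^-6·(≡6) mod 11; (9|11)=+1, (6|11)=-1; (−1)^{-10·-6·5}·(+1)^-6·(-1)^-10 = +1.
v=5: a=5^11·(≡2), b=5^8·(≡3) mod 5; (2|5)=-1, (3|5)=-1; (−1)^{11·8·2}·(-1)^8·(-1)^11 = -1.
|Ram(-36890, 17)| = 4, even; anisotropic at {5, 7, 17, 31}.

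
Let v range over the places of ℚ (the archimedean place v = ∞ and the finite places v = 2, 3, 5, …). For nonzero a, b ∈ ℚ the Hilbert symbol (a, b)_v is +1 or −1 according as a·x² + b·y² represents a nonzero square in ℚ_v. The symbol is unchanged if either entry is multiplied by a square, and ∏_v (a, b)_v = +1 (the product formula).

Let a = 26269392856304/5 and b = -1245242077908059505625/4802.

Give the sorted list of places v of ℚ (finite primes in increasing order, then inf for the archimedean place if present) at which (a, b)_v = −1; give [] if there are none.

[5, 29]

Mod squares: a ≡ 2755, b ≡ -12818. Check v ∈ {∞, 2, 5, 7, 13, 17, 19, 29}.
v=7: a=7^0·(≡2), b=7^-4·(≡3) mod 7; (2|7)=+1, (3|7)=-1; (−1)^{0·-4·3}·(+1)^-4·(-1)^0 = +1.
v=19: a=19^3·(≡18), b=19^4·(≡6) mod 19; (18|19)=-1, (6|19)=+1; (−1)^{3·4·9}·(-1)^4·(+1)^3 = +1.
v=∞: 2755 > 0 and -12818 < 0  ⇒  (a,b)_∞ = +1.
v=17: a=17^2·(≡8), b=17^5·(≡7) mod 17; (8|17)=+1, (7|17)=-1; (−1)^{2·5·8}·(+1)^5·(-1)^2 = +1.
v=29: a=29^1·(≡18), b=29^1·(≡16) mod 29; (18|29)=-1, (16|29)=+1; (−1)^{1·1·14}·(-1)^1·(+1)^1 = -1.
v=5: a=5^-1·(≡4), b=5^4·(≡3) mod 5; (4|5)=+1, (3|5)=-1; (−1)^{-1·4·2}·(+1)^4·(-1)^-1 = -1.
v=13: a=13^4·(≡12), b=13^5·(≡11) mod 13; (12|13)=+1, (11|13)=-1; (−1)^{4·5·6}·(+1)^5·(-1)^4 = +1.
v=2: v_2(a)=4, v_2(b)=-1; units ≡ 3, 7 (mod 8); ε·ε+αω+βω = 1·1+4·0+-1·1 ≡ 0  ⇒  (a,b)_2 = +1.
|Ram(2755, -12818)| = 2, even; anisotropic at {5, 29}.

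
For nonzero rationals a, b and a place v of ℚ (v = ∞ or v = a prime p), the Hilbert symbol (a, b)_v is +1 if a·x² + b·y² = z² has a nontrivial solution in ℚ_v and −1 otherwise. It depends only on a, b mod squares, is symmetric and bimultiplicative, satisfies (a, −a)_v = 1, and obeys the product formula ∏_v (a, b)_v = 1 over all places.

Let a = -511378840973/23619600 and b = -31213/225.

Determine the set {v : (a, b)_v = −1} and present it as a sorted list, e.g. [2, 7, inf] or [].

Mod squares: a ≡ -2093, b ≡ -13. Check v ∈ {∞, 2, 3, 5, 7, 11, 13, 23, 29}.
v=7: a=7^5·(≡1), b=7^4·(≡1) mod 7; (1|7)=+1, (1|7)=+1; (−1)^{5·4·3}·(+1)^4·(+1)^5 = +1.
v=13: a=13^1·(≡11), b=13^1·(≡1) mod 13; (11|13)=-1, (1|13)=+1; (−1)^{1·1·6}·(-1)^1·(+1)^1 = -1.
v=11: a=11^2·(≡8), b=11^0·(≡1) mod 11; (8|11)=-1, (1|11)=+1; (−1)^{2·0·5}·(-1)^0·(+1)^2 = +1.
v=5: a=5^-2·(≡3), b=5^-2·(≡3) mod 5; (3|5)=-1, (3|5)=-1; (−1)^{-2·-2·2}·(-1)^-2·(-1)^-2 = +1.
v=23: a=23^1·(≡4), b=23^0·(≡5) mod 23; (4|23)=+1, (5|23)=-1; (−1)^{1·0·11}·(+1)^0·(-1)^1 = -1.
v=∞: -2093 < 0 and -13 < 0  ⇒  (a,b)_∞ = -1.
v=2: v_2(a)=-4, v_2(b)=0; units ≡ 3, 3 (mod 8); ε·ε+αω+βω = 1·1+-4·1+0·1 ≡ 1  ⇒  (a,b)_2 = -1.
v=29: a=29^2·(≡24), b=29^0·(≡22) mod 29; (24|29)=+1, (22|29)=+1; (−1)^{2·0·14}·(+1)^0·(+1)^2 = +1.
v=3: a=3^-10·(≡1), b=3^-2·(≡2) mod 3; (1|3)=+1, (2|3)=-1; (−1)^{-10·-2·1}·(+1)^-2·(-1)^-10 = +1.
Ram(-2093, -13) = {2, 13, 23, ∞}; no ℚ_2-point on the conic.

[2, 13, 23, inf]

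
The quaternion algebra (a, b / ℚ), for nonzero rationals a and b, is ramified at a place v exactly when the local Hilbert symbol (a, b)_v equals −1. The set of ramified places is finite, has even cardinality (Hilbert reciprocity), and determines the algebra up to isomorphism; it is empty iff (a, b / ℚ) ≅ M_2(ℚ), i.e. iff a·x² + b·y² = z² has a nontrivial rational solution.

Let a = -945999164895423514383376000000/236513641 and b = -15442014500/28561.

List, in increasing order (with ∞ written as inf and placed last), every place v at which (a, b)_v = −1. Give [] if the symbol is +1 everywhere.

[2, 11, 31, inf]

Mod squares: a ≡ -214489, b ≡ -69905. Check v ∈ {∞, 2, 5, 7, 11, 13, 17, 31, 37, 41, 47}.
v=41: a=41^2·(≡18), b=41^1·(≡29) mod 41; (18|41)=+1, (29|41)=-1; (−1)^{2·1·20}·(+1)^1·(-1)^2 = +1.
v=37: a=37^1·(≡21), b=37^0·(≡3) mod 37; (21|37)=+1, (3|37)=+1; (−1)^{1·0·18}·(+1)^0·(+1)^1 = +1.
v=11: a=11^3·(≡5), b=11^1·(≡1) mod 11; (5|11)=+1, (1|11)=+1; (−1)^{3·1·5}·(+1)^1·(+1)^3 = -1.
v=13: a=13^-6·(≡8), b=13^-4·(≡10) mod 13; (8|13)=-1, (10|13)=+1; (−1)^{-6·-4·6}·(-1)^-4·(+1)^-6 = +1.
v=2: v_2(a)=10, v_2(b)=2; units ≡ 7, 7 (mod 8); ε·ε+αω+βω = 1·1+10·0+2·0 ≡ 1  ⇒  (a,b)_2 = -1.
v=17: a=17^3·(≡7), b=17^0·(≡15) mod 17; (7|17)=-1, (15|17)=+1; (−1)^{3·0·8}·(-1)^0·(+1)^3 = +1.
v=7: a=7^-2·(≡6), b=7^0·(≡4) mod 7; (6|7)=-1, (4|7)=+1; (−1)^{-2·0·3}·(-1)^0·(+1)^-2 = +1.
v=31: a=31^3·(≡1), b=31^1·(≡20) mod 31; (1|31)=+1, (20|31)=+1; (−1)^{3·1·15}·(+1)^1·(+1)^3 = -1.
v=47: a=47^4·(≡19), b=47^2·(≡44) mod 47; (19|47)=-1, (44|47)=-1; (−1)^{4·2·23}·(-1)^2·(-1)^4 = +1.
v=5: a=5^6·(≡1), b=5^3·(≡4) mod 5; (1|5)=+1, (4|5)=+1; (−1)^{6·3·2}·(+1)^3·(+1)^6 = +1.
v=∞: -214489 < 0 and -69905 < 0  ⇒  (a,b)_∞ = -1.
Ram(-214489, -69905) = {2, 11, 31, ∞}; no ℚ_2-point on the conic.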